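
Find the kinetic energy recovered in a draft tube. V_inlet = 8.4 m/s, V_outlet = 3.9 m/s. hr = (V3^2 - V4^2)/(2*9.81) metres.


hr = (8.4^2 - 3.9^2) / (2*9.81) = 2.8211 m


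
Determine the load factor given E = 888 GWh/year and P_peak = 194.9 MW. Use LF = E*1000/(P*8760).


LF = 888 * 1000 / (194.9 * 8760) = 0.5201


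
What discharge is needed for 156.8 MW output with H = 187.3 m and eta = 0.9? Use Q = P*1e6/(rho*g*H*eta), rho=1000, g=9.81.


Q = 156.8 * 1e6 / (1000 * 9.81 * 187.3 * 0.9) = 94.8193 m^3/s


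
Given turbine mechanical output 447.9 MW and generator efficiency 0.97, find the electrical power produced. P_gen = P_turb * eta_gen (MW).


P_gen = 447.9 * 0.97 = 434.4630 MW


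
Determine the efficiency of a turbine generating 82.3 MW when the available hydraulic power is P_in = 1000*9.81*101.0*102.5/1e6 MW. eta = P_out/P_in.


P_in = 1000 * 9.81 * 101.0 * 102.5 / 1e6 = 101.5580 MW
eta = 82.3 / 101.5580 = 0.8104


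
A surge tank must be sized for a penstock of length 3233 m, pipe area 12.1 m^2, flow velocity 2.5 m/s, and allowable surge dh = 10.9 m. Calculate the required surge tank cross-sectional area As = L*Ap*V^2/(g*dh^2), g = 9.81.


As = 3233 * 12.1 * 2.5^2 / (9.81 * 10.9^2) = 209.7728 m^2


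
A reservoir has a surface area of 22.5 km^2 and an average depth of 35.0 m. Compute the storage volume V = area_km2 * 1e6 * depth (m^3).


V = 22.5 * 1e6 * 35.0 = 7.8750e+08 m^3


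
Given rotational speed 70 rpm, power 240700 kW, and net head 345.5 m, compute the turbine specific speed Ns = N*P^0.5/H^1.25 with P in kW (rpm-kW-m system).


Ns = 70 * 240700^0.5 / 345.5^1.25 = 23.0556


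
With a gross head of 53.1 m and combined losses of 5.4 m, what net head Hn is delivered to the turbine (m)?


Hn = 53.1 - 5.4 = 47.7000 m


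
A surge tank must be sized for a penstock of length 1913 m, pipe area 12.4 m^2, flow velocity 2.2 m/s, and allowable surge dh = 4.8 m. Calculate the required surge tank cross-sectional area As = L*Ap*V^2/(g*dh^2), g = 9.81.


As = 1913 * 12.4 * 2.2^2 / (9.81 * 4.8^2) = 507.9612 m^2


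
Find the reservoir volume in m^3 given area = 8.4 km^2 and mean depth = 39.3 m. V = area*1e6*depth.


V = 8.4 * 1e6 * 39.3 = 3.3012e+08 m^3


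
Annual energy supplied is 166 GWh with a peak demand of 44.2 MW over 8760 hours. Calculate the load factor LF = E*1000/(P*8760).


LF = 166 * 1000 / (44.2 * 8760) = 0.4287


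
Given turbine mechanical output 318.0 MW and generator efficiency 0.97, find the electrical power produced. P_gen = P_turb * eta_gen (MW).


P_gen = 318.0 * 0.97 = 308.4600 MW


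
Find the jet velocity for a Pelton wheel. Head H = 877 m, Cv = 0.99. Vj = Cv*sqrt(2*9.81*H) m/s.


Vj = 0.99 * sqrt(2*9.81*877) = 129.8627 m/s


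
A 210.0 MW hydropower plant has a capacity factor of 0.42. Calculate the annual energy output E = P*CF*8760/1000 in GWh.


E = 210.0 * 0.42 * 8760 / 1000 = 772.6320 GWh


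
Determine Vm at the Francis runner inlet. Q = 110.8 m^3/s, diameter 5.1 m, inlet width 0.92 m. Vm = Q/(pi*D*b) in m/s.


Vm = 110.8 / (pi * 5.1 * 0.92) = 7.5168 m/s


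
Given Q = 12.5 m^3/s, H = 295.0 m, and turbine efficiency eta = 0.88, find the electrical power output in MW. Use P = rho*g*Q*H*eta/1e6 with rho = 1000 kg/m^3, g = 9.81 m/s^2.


P = 1000 * 9.81 * 12.5 * 295.0 * 0.88 / 1e6 = 31.8334 MW


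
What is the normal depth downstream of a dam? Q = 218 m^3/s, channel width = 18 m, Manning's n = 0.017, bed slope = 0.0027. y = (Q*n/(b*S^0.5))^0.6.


y = (218 * 0.017 / (18 * 0.0027^0.5))^0.6 = 2.2844 m


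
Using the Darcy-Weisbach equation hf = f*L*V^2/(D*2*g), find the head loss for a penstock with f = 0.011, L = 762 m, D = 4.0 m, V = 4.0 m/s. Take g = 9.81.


hf = 0.011 * 762 * 4.0^2 / (4.0 * 2 * 9.81) = 1.7089 m


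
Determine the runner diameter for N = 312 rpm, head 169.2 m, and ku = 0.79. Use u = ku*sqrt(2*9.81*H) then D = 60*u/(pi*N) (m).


u = 0.79 * sqrt(2*9.81*169.2) = 45.5173 m/s
D = 60 * 45.5173 / (pi * 312) = 2.7863 m


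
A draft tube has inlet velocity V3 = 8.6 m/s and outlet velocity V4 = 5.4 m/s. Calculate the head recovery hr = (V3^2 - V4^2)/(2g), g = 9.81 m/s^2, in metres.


hr = (8.6^2 - 5.4^2) / (2*9.81) = 2.2834 m


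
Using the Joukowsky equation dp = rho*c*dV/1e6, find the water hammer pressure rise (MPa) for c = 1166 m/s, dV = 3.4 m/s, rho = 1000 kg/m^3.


dp = 1000 * 1166 * 3.4 / 1e6 = 3.9644 MPa


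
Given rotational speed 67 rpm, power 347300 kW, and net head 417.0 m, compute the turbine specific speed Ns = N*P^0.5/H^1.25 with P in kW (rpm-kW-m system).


Ns = 67 * 347300^0.5 / 417.0^1.25 = 20.9535


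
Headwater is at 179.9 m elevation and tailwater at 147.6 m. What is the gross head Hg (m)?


Hg = 179.9 - 147.6 = 32.3000 m


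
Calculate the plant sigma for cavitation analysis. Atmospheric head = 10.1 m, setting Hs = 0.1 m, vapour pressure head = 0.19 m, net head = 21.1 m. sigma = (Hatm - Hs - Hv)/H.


sigma = (10.1 - 0.1 - 0.19) / 21.1 = 0.4649


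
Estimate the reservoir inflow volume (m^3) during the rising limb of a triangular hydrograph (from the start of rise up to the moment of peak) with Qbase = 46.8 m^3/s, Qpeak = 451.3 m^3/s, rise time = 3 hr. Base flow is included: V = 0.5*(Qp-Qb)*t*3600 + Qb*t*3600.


V = 0.5*(451.3 - 46.8)*3*3600 + 46.8*3*3600 = 2.6897e+06 m^3


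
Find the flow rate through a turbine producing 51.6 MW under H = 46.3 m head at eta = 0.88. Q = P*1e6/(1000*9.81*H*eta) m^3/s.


Q = 51.6 * 1e6 / (1000 * 9.81 * 46.3 * 0.88) = 129.0973 m^3/s


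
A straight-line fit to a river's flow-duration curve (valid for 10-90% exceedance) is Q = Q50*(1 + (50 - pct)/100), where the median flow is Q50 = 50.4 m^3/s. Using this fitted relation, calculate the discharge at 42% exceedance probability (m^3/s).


Q = 50.4 * (1 + (50 - 42)/100) = 54.4320 m^3/s


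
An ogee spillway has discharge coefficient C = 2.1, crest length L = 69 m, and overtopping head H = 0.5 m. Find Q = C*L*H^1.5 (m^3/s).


Q = 2.1 * 69 * 0.5^1.5 = 51.2299 m^3/s


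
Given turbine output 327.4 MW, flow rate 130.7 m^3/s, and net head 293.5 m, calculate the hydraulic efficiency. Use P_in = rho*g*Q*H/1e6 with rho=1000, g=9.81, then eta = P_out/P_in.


P_in = 1000 * 9.81 * 130.7 * 293.5 / 1e6 = 376.3160 MW
eta = 327.4 / 376.3160 = 0.8700


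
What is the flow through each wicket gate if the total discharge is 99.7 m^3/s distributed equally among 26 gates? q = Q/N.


q = 99.7 / 26 = 3.8346 m^3/s


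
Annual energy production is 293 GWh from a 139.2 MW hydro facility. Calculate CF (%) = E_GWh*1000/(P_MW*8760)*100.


CF = 293 * 1000 / (139.2 * 8760) * 100 = 24.0284 %


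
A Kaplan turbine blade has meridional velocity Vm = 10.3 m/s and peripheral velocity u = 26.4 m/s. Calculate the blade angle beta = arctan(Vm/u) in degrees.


beta = arctan(10.3 / 26.4) = 21.3133 degrees


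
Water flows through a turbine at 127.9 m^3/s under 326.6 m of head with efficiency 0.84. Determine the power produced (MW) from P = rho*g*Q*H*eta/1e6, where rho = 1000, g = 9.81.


P = 1000 * 9.81 * 127.9 * 326.6 * 0.84 / 1e6 = 344.2191 MW


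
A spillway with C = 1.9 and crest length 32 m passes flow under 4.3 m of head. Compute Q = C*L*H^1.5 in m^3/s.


Q = 1.9 * 32 * 4.3^1.5 = 542.1335 m^3/s


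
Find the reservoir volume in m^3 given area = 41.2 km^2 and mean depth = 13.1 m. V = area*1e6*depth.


V = 41.2 * 1e6 * 13.1 = 5.3972e+08 m^3


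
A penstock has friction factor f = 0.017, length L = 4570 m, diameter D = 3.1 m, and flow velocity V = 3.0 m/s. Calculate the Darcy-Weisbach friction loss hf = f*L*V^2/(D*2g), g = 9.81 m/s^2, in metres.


hf = 0.017 * 4570 * 3.0^2 / (3.1 * 2 * 9.81) = 11.4960 m


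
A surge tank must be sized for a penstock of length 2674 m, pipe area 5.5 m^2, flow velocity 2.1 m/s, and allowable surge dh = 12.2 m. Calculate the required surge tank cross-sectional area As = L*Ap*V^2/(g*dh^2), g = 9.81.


As = 2674 * 5.5 * 2.1^2 / (9.81 * 12.2^2) = 44.4195 m^2


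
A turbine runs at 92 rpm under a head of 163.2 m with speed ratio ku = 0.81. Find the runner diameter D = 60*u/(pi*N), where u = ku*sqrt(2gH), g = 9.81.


u = 0.81 * sqrt(2*9.81*163.2) = 45.8347 m/s
D = 60 * 45.8347 / (pi * 92) = 9.5150 m


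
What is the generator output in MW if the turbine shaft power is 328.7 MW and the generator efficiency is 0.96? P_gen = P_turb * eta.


P_gen = 328.7 * 0.96 = 315.5520 MW


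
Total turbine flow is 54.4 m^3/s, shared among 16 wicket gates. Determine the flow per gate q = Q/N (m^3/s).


q = 54.4 / 16 = 3.4000 m^3/s


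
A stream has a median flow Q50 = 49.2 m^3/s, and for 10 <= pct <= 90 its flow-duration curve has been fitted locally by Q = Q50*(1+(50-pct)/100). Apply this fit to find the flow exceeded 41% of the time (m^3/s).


Q = 49.2 * (1 + (50 - 41)/100) = 53.6280 m^3/s


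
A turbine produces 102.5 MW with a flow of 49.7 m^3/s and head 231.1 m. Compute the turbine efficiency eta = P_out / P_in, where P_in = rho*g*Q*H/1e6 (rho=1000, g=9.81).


P_in = 1000 * 9.81 * 49.7 * 231.1 / 1e6 = 112.6744 MW
eta = 102.5 / 112.6744 = 0.9097


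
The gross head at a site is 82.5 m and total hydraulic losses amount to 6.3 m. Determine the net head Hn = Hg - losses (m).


Hn = 82.5 - 6.3 = 76.2000 m


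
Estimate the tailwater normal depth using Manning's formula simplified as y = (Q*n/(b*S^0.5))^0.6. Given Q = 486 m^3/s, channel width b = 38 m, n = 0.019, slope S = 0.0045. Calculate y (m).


y = (486 * 0.019 / (38 * 0.0045^0.5))^0.6 = 2.1647 m


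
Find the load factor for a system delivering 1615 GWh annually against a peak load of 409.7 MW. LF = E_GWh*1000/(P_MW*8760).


LF = 1615 * 1000 / (409.7 * 8760) = 0.4500


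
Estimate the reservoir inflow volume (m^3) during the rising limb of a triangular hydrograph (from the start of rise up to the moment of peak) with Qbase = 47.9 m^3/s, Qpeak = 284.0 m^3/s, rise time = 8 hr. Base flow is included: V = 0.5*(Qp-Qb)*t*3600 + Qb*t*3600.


V = 0.5*(284.0 - 47.9)*8*3600 + 47.9*8*3600 = 4.7794e+06 m^3


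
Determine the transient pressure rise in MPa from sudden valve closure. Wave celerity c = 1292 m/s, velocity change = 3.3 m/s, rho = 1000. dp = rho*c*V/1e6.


dp = 1000 * 1292 * 3.3 / 1e6 = 4.2636 MPa


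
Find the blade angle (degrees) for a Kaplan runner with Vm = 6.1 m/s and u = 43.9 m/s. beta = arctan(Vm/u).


beta = arctan(6.1 / 43.9) = 7.9107 degrees


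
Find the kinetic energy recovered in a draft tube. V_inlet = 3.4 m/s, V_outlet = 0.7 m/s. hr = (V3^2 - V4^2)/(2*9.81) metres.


hr = (3.4^2 - 0.7^2) / (2*9.81) = 0.5642 m


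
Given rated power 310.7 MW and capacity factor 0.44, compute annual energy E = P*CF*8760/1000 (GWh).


E = 310.7 * 0.44 * 8760 / 1000 = 1197.5621 GWh


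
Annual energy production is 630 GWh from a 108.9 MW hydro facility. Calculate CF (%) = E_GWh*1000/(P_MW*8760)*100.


CF = 630 * 1000 / (108.9 * 8760) * 100 = 66.0402 %


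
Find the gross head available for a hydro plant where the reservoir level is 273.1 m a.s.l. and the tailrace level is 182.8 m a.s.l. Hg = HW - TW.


Hg = 273.1 - 182.8 = 90.3000 m


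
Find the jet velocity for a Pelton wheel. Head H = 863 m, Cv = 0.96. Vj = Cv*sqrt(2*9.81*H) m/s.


Vj = 0.96 * sqrt(2*9.81*863) = 124.9183 m/s


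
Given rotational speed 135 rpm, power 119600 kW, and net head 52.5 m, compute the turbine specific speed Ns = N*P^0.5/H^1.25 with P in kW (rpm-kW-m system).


Ns = 135 * 119600^0.5 / 52.5^1.25 = 330.3697


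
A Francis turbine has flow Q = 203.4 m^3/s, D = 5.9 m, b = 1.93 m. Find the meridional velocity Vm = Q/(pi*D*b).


Vm = 203.4 / (pi * 5.9 * 1.93) = 5.6858 m/s


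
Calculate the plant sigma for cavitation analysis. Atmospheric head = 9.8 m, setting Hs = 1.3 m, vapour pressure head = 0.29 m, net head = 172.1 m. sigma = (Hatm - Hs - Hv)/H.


sigma = (9.8 - 1.3 - 0.29) / 172.1 = 0.0477


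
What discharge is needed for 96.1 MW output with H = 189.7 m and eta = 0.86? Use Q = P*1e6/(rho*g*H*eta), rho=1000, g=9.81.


Q = 96.1 * 1e6 / (1000 * 9.81 * 189.7 * 0.86) = 60.0466 m^3/s


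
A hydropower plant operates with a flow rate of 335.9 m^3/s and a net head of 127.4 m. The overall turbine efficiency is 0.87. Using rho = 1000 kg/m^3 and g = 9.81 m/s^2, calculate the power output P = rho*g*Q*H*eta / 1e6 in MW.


P = 1000 * 9.81 * 335.9 * 127.4 * 0.87 / 1e6 = 365.2311 MW


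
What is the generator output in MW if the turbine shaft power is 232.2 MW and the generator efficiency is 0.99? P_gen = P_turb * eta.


P_gen = 232.2 * 0.99 = 229.8780 MW


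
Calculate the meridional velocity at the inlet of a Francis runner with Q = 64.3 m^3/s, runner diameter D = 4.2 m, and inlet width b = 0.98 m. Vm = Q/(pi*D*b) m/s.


Vm = 64.3 / (pi * 4.2 * 0.98) = 4.9726 m/s


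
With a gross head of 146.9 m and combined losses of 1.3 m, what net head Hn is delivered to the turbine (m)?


Hn = 146.9 - 1.3 = 145.6000 m


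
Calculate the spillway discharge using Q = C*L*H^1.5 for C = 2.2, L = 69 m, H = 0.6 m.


Q = 2.2 * 69 * 0.6^1.5 = 70.5503 m^3/s


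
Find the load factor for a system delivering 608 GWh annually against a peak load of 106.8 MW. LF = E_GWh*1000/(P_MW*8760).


LF = 608 * 1000 / (106.8 * 8760) = 0.6499


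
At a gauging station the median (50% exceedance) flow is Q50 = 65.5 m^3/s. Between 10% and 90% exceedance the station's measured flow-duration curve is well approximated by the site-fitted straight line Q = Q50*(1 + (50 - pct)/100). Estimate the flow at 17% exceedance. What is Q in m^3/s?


Q = 65.5 * (1 + (50 - 17)/100) = 87.1150 m^3/s


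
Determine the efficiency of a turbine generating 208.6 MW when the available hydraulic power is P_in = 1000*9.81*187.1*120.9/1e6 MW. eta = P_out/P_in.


P_in = 1000 * 9.81 * 187.1 * 120.9 / 1e6 = 221.9060 MW
eta = 208.6 / 221.9060 = 0.9400


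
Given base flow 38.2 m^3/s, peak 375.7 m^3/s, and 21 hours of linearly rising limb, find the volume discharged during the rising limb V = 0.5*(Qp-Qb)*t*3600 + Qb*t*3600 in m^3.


V = 0.5*(375.7 - 38.2)*21*3600 + 38.2*21*3600 = 1.5645e+07 m^3


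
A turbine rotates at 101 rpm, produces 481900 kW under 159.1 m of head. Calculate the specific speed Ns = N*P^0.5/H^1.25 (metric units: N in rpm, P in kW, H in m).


Ns = 101 * 481900^0.5 / 159.1^1.25 = 124.0830


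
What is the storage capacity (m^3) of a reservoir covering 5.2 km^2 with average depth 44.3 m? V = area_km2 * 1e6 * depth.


V = 5.2 * 1e6 * 44.3 = 2.3036e+08 m^3


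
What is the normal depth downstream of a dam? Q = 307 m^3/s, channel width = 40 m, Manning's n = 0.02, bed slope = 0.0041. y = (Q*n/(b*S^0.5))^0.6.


y = (307 * 0.02 / (40 * 0.0041^0.5))^0.6 = 1.6898 m


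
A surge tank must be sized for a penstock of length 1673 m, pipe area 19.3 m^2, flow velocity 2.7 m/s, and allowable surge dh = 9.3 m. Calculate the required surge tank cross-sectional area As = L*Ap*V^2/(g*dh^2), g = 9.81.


As = 1673 * 19.3 * 2.7^2 / (9.81 * 9.3^2) = 277.4252 m^2


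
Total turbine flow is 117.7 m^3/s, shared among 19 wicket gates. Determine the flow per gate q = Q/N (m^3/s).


q = 117.7 / 19 = 6.1947 m^3/s


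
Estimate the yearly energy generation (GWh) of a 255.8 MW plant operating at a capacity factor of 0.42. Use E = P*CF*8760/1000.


E = 255.8 * 0.42 * 8760 / 1000 = 941.1394 GWh


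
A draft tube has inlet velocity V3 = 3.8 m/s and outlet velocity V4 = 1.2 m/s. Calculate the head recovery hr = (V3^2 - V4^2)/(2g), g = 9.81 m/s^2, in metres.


hr = (3.8^2 - 1.2^2) / (2*9.81) = 0.6626 m


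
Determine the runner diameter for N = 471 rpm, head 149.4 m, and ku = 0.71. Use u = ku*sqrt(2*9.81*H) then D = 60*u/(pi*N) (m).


u = 0.71 * sqrt(2*9.81*149.4) = 38.4400 m/s
D = 60 * 38.4400 / (pi * 471) = 1.5587 m


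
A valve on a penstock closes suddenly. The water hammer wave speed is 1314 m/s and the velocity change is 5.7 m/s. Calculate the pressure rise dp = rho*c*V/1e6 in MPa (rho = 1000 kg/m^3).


dp = 1000 * 1314 * 5.7 / 1e6 = 7.4898 MPa


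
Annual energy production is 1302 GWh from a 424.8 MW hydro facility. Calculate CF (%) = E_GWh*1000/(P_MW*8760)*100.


CF = 1302 * 1000 / (424.8 * 8760) * 100 = 34.9883 %


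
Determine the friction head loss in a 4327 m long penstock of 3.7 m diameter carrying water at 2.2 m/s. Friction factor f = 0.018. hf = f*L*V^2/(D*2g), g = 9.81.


hf = 0.018 * 4327 * 2.2^2 / (3.7 * 2 * 9.81) = 5.1928 m


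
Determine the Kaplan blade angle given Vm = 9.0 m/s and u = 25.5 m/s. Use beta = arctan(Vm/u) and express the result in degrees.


beta = arctan(9.0 / 25.5) = 19.4400 degrees


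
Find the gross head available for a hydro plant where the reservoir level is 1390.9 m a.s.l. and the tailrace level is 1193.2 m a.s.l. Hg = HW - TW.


Hg = 1390.9 - 1193.2 = 197.7000 m


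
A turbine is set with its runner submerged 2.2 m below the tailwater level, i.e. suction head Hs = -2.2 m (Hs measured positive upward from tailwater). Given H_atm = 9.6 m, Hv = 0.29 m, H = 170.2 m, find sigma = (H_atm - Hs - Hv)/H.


sigma = (9.6 - (-2.2) - 0.29) / 170.2 = 0.0676


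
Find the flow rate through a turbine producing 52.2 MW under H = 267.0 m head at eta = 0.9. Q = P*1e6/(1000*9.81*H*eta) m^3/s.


Q = 52.2 * 1e6 / (1000 * 9.81 * 267.0 * 0.9) = 22.1436 m^3/s


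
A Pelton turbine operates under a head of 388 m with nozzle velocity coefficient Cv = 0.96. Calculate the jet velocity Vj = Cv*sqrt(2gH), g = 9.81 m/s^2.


Vj = 0.96 * sqrt(2*9.81*388) = 83.7600 m/s


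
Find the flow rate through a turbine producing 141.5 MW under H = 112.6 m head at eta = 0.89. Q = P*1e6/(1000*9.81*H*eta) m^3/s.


Q = 141.5 * 1e6 / (1000 * 9.81 * 112.6 * 0.89) = 143.9326 m^3/s


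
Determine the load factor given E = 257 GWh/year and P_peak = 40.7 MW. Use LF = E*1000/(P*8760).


LF = 257 * 1000 / (40.7 * 8760) = 0.7208


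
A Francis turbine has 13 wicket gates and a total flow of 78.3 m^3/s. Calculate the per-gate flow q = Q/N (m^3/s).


q = 78.3 / 13 = 6.0231 m^3/s


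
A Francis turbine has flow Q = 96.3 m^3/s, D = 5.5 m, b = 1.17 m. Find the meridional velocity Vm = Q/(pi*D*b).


Vm = 96.3 / (pi * 5.5 * 1.17) = 4.7635 m/s


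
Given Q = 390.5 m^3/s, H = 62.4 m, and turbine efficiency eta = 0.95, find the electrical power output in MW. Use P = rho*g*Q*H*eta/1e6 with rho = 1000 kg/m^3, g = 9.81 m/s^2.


P = 1000 * 9.81 * 390.5 * 62.4 * 0.95 / 1e6 = 227.0901 MW


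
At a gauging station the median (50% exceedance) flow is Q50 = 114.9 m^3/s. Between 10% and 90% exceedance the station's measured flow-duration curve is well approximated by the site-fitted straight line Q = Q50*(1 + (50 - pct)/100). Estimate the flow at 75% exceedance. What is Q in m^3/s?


Q = 114.9 * (1 + (50 - 75)/100) = 86.1750 m^3/s


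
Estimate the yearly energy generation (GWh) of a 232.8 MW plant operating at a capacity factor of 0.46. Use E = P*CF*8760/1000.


E = 232.8 * 0.46 * 8760 / 1000 = 938.0909 GWh


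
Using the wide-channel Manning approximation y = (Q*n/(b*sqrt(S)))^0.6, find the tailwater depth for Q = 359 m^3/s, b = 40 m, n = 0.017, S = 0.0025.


y = (359 * 0.017 / (40 * 0.0025^0.5))^0.6 = 1.9530 m


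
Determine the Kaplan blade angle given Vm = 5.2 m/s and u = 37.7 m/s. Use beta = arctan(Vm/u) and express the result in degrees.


beta = arctan(5.2 / 37.7) = 7.8533 degrees


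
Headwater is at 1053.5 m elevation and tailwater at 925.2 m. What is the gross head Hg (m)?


Hg = 1053.5 - 925.2 = 128.3000 m


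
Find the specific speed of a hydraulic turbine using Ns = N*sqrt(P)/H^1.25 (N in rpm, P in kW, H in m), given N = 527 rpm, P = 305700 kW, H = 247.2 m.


Ns = 527 * 305700^0.5 / 247.2^1.25 = 297.2677


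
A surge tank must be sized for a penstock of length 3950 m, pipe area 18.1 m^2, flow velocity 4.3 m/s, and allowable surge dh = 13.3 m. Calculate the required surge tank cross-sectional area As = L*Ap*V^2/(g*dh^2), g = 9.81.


As = 3950 * 18.1 * 4.3^2 / (9.81 * 13.3^2) = 761.7988 m^2


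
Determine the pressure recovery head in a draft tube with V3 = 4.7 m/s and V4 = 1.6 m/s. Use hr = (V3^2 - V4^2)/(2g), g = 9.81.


hr = (4.7^2 - 1.6^2) / (2*9.81) = 0.9954 m


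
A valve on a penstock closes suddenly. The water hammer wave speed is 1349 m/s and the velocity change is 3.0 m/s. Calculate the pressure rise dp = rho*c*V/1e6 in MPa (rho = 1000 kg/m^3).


dp = 1000 * 1349 * 3.0 / 1e6 = 4.0470 MPa


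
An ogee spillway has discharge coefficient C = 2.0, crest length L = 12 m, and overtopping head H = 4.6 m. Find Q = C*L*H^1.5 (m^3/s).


Q = 2.0 * 12 * 4.6^1.5 = 236.7816 m^3/s


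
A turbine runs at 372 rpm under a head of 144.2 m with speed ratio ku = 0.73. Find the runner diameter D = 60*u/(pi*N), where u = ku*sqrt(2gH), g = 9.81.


u = 0.73 * sqrt(2*9.81*144.2) = 38.8289 m/s
D = 60 * 38.8289 / (pi * 372) = 1.9935 m


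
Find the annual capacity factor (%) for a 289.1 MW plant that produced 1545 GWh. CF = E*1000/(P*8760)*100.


CF = 1545 * 1000 / (289.1 * 8760) * 100 = 61.0065 %


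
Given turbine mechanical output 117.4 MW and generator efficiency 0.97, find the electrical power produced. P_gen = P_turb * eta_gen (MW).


P_gen = 117.4 * 0.97 = 113.8780 MW


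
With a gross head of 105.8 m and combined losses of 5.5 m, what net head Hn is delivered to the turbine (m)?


Hn = 105.8 - 5.5 = 100.3000 m


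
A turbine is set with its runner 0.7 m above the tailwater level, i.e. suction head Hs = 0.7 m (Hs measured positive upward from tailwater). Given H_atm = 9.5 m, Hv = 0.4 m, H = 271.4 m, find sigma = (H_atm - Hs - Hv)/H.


sigma = (9.5 - 0.7 - 0.4) / 271.4 = 0.0310


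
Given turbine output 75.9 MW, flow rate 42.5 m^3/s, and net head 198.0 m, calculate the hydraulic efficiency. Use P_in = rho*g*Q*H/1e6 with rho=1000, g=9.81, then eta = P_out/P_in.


P_in = 1000 * 9.81 * 42.5 * 198.0 / 1e6 = 82.5512 MW
eta = 75.9 / 82.5512 = 0.9194


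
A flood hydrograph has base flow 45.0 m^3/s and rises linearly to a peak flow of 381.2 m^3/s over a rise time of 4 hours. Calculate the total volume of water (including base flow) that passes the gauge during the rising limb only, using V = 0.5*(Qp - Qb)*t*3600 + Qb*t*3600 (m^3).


V = 0.5*(381.2 - 45.0)*4*3600 + 45.0*4*3600 = 3.0686e+06 m^3


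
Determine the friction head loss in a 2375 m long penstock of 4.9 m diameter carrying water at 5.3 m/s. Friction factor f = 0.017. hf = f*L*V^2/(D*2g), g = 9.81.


hf = 0.017 * 2375 * 5.3^2 / (4.9 * 2 * 9.81) = 11.7969 m


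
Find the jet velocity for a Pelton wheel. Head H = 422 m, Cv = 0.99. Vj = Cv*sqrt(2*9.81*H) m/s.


Vj = 0.99 * sqrt(2*9.81*422) = 90.0826 m/s


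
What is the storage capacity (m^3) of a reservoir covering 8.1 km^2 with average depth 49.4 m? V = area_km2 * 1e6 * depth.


V = 8.1 * 1e6 * 49.4 = 4.0014e+08 m^3


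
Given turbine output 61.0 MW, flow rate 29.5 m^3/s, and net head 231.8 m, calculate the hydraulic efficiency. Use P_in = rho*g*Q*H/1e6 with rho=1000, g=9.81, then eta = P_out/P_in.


P_in = 1000 * 9.81 * 29.5 * 231.8 / 1e6 = 67.0818 MW
eta = 61.0 / 67.0818 = 0.9093


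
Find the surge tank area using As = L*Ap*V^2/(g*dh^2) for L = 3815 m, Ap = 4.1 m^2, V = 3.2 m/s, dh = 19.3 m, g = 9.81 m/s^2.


As = 3815 * 4.1 * 3.2^2 / (9.81 * 19.3^2) = 43.8323 m^2


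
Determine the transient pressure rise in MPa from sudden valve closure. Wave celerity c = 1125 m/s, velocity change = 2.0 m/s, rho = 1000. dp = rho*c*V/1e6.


dp = 1000 * 1125 * 2.0 / 1e6 = 2.2500 MPa


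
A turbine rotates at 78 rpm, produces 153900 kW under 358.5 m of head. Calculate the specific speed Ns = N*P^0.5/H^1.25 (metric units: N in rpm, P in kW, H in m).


Ns = 78 * 153900^0.5 / 358.5^1.25 = 19.6156


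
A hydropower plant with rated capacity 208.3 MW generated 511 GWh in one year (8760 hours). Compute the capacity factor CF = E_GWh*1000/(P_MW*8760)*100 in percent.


CF = 511 * 1000 / (208.3 * 8760) * 100 = 28.0045 %


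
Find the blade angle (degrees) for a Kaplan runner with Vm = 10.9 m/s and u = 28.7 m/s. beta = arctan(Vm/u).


beta = arctan(10.9 / 28.7) = 20.7963 degrees


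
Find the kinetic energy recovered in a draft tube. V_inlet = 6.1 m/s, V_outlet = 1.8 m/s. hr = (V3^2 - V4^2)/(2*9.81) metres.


hr = (6.1^2 - 1.8^2) / (2*9.81) = 1.7314 m


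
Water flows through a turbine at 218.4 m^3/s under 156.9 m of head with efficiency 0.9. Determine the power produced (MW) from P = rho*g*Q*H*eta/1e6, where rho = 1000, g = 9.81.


P = 1000 * 9.81 * 218.4 * 156.9 * 0.9 / 1e6 = 302.5430 MW


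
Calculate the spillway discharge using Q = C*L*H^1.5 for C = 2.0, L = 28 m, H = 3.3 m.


Q = 2.0 * 28 * 3.3^1.5 = 335.7059 m^3/s


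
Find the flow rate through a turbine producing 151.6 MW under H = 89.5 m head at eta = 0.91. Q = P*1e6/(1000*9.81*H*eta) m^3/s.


Q = 151.6 * 1e6 / (1000 * 9.81 * 89.5 * 0.91) = 189.7430 m^3/s


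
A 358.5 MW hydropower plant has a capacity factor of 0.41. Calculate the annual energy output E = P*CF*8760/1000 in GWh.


E = 358.5 * 0.41 * 8760 / 1000 = 1287.5886 GWh


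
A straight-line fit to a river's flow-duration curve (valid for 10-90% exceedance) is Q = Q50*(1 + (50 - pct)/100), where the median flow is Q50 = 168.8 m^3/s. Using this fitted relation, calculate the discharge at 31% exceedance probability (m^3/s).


Q = 168.8 * (1 + (50 - 31)/100) = 200.8720 m^3/s


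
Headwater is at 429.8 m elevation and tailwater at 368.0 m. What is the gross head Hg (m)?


Hg = 429.8 - 368.0 = 61.8000 m


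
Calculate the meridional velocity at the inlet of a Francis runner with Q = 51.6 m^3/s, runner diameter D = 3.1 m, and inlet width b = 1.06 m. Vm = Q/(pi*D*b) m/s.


Vm = 51.6 / (pi * 3.1 * 1.06) = 4.9984 m/s


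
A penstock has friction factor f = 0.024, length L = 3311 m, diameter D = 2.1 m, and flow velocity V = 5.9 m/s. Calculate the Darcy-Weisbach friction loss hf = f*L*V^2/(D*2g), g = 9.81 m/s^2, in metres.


hf = 0.024 * 3311 * 5.9^2 / (2.1 * 2 * 9.81) = 67.1361 m


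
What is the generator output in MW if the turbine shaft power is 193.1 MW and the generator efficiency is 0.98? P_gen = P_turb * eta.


P_gen = 193.1 * 0.98 = 189.2380 MW


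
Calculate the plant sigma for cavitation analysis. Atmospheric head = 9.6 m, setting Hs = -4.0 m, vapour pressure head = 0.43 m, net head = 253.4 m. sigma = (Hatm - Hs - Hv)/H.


sigma = (9.6 - (-4.0) - 0.43) / 253.4 = 0.0520


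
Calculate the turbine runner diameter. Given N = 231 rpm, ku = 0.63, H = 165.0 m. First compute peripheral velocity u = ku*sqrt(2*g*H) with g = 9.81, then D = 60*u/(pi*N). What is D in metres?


u = 0.63 * sqrt(2*9.81*165.0) = 35.8453 m/s
D = 60 * 35.8453 / (pi * 231) = 2.9636 m


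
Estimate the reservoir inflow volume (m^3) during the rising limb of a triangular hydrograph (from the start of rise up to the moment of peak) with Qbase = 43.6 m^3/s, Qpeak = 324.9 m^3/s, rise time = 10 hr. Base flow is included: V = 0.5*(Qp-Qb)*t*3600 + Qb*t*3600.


V = 0.5*(324.9 - 43.6)*10*3600 + 43.6*10*3600 = 6.6330e+06 m^3


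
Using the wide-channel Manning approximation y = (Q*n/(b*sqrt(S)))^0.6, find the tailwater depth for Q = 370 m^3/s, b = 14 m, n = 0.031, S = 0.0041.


y = (370 * 0.031 / (14 * 0.0041^0.5))^0.6 = 4.6156 m


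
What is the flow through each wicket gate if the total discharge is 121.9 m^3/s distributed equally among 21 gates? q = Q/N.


q = 121.9 / 21 = 5.8048 m^3/s


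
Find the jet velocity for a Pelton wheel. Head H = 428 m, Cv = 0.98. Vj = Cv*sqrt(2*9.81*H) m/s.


Vj = 0.98 * sqrt(2*9.81*428) = 89.8044 m/s


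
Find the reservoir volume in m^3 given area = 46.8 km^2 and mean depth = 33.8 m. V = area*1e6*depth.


V = 46.8 * 1e6 * 33.8 = 1.5818e+09 m^3


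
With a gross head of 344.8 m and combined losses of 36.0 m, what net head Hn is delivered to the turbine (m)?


Hn = 344.8 - 36.0 = 308.8000 m


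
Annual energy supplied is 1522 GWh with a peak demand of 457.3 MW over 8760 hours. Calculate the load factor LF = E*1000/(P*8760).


LF = 1522 * 1000 / (457.3 * 8760) = 0.3799


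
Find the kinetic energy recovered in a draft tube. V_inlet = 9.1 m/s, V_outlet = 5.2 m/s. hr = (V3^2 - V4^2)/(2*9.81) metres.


hr = (9.1^2 - 5.2^2) / (2*9.81) = 2.8425 m


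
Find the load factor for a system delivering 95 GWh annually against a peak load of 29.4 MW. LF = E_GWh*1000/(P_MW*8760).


LF = 95 * 1000 / (29.4 * 8760) = 0.3689


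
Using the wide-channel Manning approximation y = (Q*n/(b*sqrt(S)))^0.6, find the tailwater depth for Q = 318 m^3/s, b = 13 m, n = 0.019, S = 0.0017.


y = (318 * 0.019 / (13 * 0.0017^0.5))^0.6 = 4.2777 m


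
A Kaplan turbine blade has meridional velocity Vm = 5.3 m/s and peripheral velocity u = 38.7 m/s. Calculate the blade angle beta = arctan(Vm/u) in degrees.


beta = arctan(5.3 / 38.7) = 7.7982 degrees


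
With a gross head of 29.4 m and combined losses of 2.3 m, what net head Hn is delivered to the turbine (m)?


Hn = 29.4 - 2.3 = 27.1000 m


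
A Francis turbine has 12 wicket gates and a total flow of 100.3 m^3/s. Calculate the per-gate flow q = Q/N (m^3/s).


q = 100.3 / 12 = 8.3583 m^3/s


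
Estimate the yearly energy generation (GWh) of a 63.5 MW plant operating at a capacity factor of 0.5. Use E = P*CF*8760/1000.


E = 63.5 * 0.5 * 8760 / 1000 = 278.1300 GWh


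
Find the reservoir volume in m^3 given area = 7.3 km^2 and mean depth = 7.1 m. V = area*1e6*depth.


V = 7.3 * 1e6 * 7.1 = 5.1830e+07 m^3


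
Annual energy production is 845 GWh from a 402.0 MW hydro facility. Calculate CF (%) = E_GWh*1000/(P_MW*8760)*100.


CF = 845 * 1000 / (402.0 * 8760) * 100 = 23.9953 %


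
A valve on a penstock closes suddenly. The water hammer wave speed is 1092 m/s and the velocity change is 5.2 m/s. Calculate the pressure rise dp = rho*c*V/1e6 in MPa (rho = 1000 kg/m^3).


dp = 1000 * 1092 * 5.2 / 1e6 = 5.6784 MPa


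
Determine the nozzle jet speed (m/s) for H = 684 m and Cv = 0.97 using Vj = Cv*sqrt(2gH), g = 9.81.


Vj = 0.97 * sqrt(2*9.81*684) = 112.3697 m/s


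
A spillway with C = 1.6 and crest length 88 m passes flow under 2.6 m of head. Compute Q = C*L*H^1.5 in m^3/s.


Q = 1.6 * 88 * 2.6^1.5 = 590.2863 m^3/s


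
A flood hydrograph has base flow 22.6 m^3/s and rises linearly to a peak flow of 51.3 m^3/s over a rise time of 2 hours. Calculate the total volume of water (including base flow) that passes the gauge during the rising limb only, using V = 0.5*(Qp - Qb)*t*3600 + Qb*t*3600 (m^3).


V = 0.5*(51.3 - 22.6)*2*3600 + 22.6*2*3600 = 266040.0000 m^3


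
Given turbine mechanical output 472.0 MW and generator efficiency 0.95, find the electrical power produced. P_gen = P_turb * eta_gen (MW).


P_gen = 472.0 * 0.95 = 448.4000 MW


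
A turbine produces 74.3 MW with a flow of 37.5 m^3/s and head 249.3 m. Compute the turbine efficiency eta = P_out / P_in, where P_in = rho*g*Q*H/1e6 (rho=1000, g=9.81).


P_in = 1000 * 9.81 * 37.5 * 249.3 / 1e6 = 91.7112 MW
eta = 74.3 / 91.7112 = 0.8102


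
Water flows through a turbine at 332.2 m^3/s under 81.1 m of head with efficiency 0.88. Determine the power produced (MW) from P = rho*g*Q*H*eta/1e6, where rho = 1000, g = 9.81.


P = 1000 * 9.81 * 332.2 * 81.1 * 0.88 / 1e6 = 232.5799 MW


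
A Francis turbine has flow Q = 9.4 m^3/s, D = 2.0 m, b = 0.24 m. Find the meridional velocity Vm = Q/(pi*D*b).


Vm = 9.4 / (pi * 2.0 * 0.24) = 6.2336 m/s


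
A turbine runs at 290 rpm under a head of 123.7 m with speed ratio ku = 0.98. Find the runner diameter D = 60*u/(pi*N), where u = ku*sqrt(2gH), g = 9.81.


u = 0.98 * sqrt(2*9.81*123.7) = 48.2792 m/s
D = 60 * 48.2792 / (pi * 290) = 3.1795 m


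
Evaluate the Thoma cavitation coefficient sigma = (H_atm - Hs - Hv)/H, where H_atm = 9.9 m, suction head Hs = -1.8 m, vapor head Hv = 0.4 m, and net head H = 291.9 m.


sigma = (9.9 - (-1.8) - 0.4) / 291.9 = 0.0387


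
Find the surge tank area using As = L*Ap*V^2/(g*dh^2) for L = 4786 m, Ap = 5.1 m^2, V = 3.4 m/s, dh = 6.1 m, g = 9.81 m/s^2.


As = 4786 * 5.1 * 3.4^2 / (9.81 * 6.1^2) = 772.9867 m^2


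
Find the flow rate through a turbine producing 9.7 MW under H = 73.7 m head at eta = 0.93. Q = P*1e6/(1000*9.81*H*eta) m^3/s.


Q = 9.7 * 1e6 / (1000 * 9.81 * 73.7 * 0.93) = 14.4262 m^3/s


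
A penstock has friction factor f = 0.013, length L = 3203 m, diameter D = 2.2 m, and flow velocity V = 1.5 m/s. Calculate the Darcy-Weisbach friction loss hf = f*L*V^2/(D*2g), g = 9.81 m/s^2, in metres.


hf = 0.013 * 3203 * 1.5^2 / (2.2 * 2 * 9.81) = 2.1705 m


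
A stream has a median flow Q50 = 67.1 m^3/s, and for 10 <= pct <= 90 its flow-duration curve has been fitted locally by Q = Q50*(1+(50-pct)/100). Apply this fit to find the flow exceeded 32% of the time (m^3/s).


Q = 67.1 * (1 + (50 - 32)/100) = 79.1780 m^3/s


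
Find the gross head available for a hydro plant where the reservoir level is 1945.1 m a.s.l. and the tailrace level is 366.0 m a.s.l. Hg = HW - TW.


Hg = 1945.1 - 366.0 = 1579.1000 m


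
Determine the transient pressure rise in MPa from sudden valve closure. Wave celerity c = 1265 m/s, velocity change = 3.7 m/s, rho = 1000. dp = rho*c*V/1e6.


dp = 1000 * 1265 * 3.7 / 1e6 = 4.6805 MPa


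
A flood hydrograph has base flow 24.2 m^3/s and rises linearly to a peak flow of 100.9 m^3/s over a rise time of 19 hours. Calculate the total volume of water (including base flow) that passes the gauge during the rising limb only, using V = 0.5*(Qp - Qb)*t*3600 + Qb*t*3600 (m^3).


V = 0.5*(100.9 - 24.2)*19*3600 + 24.2*19*3600 = 4.2784e+06 m^3


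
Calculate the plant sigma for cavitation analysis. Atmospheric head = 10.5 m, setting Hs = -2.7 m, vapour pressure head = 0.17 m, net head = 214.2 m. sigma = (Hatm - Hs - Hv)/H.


sigma = (10.5 - (-2.7) - 0.17) / 214.2 = 0.0608


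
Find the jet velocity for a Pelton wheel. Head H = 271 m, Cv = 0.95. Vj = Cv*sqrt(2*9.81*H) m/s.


Vj = 0.95 * sqrt(2*9.81*271) = 69.2720 m/s


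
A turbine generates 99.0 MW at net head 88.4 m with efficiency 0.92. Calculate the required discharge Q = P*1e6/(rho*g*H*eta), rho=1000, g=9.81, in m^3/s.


Q = 99.0 * 1e6 / (1000 * 9.81 * 88.4 * 0.92) = 124.0869 m^3/s


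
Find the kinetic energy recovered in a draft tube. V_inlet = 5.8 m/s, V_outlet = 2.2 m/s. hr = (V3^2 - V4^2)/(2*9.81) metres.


hr = (5.8^2 - 2.2^2) / (2*9.81) = 1.4679 m


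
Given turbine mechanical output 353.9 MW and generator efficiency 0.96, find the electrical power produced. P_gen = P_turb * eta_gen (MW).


P_gen = 353.9 * 0.96 = 339.7440 MW


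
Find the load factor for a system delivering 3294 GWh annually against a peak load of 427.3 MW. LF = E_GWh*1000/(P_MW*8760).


LF = 3294 * 1000 / (427.3 * 8760) = 0.8800


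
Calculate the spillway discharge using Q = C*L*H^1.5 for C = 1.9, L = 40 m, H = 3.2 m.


Q = 1.9 * 40 * 3.2^1.5 = 435.0494 m^3/s


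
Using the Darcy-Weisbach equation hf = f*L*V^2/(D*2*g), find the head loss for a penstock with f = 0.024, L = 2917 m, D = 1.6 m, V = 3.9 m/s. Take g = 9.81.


hf = 0.024 * 2917 * 3.9^2 / (1.6 * 2 * 9.81) = 33.9202 m


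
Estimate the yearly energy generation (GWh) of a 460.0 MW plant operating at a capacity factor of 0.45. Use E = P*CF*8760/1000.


E = 460.0 * 0.45 * 8760 / 1000 = 1813.3200 GWh


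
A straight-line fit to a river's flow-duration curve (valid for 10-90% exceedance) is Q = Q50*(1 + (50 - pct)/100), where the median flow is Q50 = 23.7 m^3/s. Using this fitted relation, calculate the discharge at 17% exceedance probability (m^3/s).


Q = 23.7 * (1 + (50 - 17)/100) = 31.5210 m^3/s


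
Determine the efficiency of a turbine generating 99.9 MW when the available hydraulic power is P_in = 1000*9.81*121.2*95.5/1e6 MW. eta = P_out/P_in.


P_in = 1000 * 9.81 * 121.2 * 95.5 / 1e6 = 113.5468 MW
eta = 99.9 / 113.5468 = 0.8798


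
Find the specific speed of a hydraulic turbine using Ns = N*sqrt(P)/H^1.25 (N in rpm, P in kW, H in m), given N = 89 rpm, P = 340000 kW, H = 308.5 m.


Ns = 89 * 340000^0.5 / 308.5^1.25 = 40.1384


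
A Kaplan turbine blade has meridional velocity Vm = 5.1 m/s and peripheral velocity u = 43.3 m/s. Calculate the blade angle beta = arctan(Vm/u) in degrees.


beta = arctan(5.1 / 43.3) = 6.7175 degrees


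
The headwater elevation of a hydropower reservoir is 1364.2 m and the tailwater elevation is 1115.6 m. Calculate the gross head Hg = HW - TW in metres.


Hg = 1364.2 - 1115.6 = 248.6000 m


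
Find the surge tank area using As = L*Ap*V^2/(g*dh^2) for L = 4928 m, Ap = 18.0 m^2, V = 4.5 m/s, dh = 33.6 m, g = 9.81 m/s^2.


As = 4928 * 18.0 * 4.5^2 / (9.81 * 33.6^2) = 162.1887 m^2


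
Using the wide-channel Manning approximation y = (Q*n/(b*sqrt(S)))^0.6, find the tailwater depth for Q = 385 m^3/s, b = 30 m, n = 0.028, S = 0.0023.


y = (385 * 0.028 / (30 * 0.0023^0.5))^0.6 = 3.3480 m


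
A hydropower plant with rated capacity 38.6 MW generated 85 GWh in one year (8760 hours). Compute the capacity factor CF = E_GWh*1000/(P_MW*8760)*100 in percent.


CF = 85 * 1000 / (38.6 * 8760) * 100 = 25.1378 %


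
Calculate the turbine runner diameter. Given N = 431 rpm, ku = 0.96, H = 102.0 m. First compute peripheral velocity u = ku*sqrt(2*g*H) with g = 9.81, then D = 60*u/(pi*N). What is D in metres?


u = 0.96 * sqrt(2*9.81*102.0) = 42.9458 m/s
D = 60 * 42.9458 / (pi * 431) = 1.9030 m


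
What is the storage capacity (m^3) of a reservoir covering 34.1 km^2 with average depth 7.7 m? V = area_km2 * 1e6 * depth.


V = 34.1 * 1e6 * 7.7 = 2.6257e+08 m^3


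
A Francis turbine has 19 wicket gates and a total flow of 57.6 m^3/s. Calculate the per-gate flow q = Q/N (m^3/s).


q = 57.6 / 19 = 3.0316 m^3/s


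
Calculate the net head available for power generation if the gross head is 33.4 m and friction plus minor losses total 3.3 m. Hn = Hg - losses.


Hn = 33.4 - 3.3 = 30.1000 m


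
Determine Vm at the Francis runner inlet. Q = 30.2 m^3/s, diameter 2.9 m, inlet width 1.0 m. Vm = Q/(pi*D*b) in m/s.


Vm = 30.2 / (pi * 2.9 * 1.0) = 3.3148 m/s


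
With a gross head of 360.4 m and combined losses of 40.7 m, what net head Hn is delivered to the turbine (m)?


Hn = 360.4 - 40.7 = 319.7000 m


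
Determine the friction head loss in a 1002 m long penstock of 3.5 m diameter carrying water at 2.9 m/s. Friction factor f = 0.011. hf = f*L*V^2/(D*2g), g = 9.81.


hf = 0.011 * 1002 * 2.9^2 / (3.5 * 2 * 9.81) = 1.3499 m


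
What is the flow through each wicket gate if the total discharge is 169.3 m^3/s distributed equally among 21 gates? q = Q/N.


q = 169.3 / 21 = 8.0619 m^3/s


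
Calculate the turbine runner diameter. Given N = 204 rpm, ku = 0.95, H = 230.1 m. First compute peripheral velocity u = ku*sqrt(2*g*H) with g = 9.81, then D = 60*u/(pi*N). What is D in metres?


u = 0.95 * sqrt(2*9.81*230.1) = 63.8310 m/s
D = 60 * 63.8310 / (pi * 204) = 5.9759 m


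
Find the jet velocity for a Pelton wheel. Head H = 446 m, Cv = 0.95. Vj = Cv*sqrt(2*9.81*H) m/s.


Vj = 0.95 * sqrt(2*9.81*446) = 88.8670 m/s


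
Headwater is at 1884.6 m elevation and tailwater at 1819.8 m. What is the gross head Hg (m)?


Hg = 1884.6 - 1819.8 = 64.8000 m


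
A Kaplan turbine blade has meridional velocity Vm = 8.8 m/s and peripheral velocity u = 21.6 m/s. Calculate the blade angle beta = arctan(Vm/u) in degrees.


beta = arctan(8.8 / 21.6) = 22.1663 degrees
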